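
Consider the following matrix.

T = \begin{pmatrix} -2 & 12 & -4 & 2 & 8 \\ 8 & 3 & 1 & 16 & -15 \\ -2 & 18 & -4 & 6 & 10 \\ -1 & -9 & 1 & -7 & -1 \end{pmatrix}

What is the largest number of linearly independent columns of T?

3

Row reduce to echelon form.
R2 ← R2 + (4)·R1: [0, 51, -15, 24, 17]
R3 ← R3 − R1: [0, 6, 0, 4, 2]
R4 ← R4 − (1/2)·R1: [0, -15, 3, -8, -5]
R3 ← R3 − (2/17)·R2: [0, 0, 30/17, 20/17, 0]
R4 ← R4 + (5/17)·R2: [0, 0, -24/17, -16/17, 0]
R4 ← R4 + (4/5)·R3: [0, 0, 0, 0, 0]
Echelon form has 3 nonzero rows, so rank(T) = 3.
The rank gives the maximum number of linearly independent columns: 3.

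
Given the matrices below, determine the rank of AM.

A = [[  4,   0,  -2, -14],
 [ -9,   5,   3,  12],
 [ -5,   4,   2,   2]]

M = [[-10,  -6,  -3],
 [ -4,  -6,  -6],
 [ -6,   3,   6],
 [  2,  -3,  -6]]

First compute AM:
[[-56,  12,  60],
 [ 76,  -3, -57],
 [ 26,   6,  -9]]
Now row reduce the product.
R2 ← R2 + (19/14)·R1: [0, 93/7, 171/7]
R3 ← R3 + (13/28)·R1: [0, 81/7, 132/7]
R3 ← R3 − (27/31)·R2: [0, 0, -75/31]
3 nonzero rows, so rank(AM) = 3.

3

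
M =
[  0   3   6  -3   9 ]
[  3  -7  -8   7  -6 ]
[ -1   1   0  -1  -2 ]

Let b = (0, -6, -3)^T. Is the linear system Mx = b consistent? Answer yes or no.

Row reduce the augmented matrix [M | b].
Swap R1 ↔ R2
R3 ← R3 + (1/3)·R1: [0, -4/3, -8/3, 4/3, -4, -5]
R3 ← R3 + (4/9)·R2: [0, 0, 0, 0, 0, -5]
The echelon form has 3 nonzero rows; the last pivot sits in the augmented column, so rank(M) = 2 but rank([M|b]) = 3.
Since the ranks differ, the system is inconsistent.

no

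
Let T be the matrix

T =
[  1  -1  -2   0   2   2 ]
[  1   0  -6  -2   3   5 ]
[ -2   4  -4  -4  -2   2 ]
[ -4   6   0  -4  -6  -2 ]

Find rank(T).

2

Row reduce to echelon form.
R2 ← R2 − R1: [0, 1, -4, -2, 1, 3]
R3 ← R3 + (2)·R1: [0, 2, -8, -4, 2, 6]
R4 ← R4 + (4)·R1: [0, 2, -8, -4, 2, 6]
R3 ← R3 − (2)·R2: [0, 0, 0, 0, 0, 0]
R4 ← R4 − (2)·R2: [0, 0, 0, 0, 0, 0]
Echelon form has 2 nonzero rows, so rank(T) = 2.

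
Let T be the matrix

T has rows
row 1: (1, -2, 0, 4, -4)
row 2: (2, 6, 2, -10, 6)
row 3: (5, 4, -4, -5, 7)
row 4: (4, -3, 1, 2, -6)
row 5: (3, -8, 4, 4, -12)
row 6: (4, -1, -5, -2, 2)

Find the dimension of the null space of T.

0

Row reduce to echelon form.
R2 ← R2 − (2)·R1: [0, 10, 2, -18, 14]
R3 ← R3 − (5)·R1: [0, 14, -4, -25, 27]
R4 ← R4 − (4)·R1: [0, 5, 1, -14, 10]
R5 ← R5 − (3)·R1: [0, -2, 4, -8, 0]
R6 ← R6 − (4)·R1: [0, 7, -5, -18, 18]
R3 ← R3 − (7/5)·R2: [0, 0, -34/5, 1/5, 37/5]
R4 ← R4 − (1/2)·R2: [0, 0, 0, -5, 3]
R5 ← R5 + (1/5)·R2: [0, 0, 22/5, -58/5, 14/5]
R6 ← R6 − (7/10)·R2: [0, 0, -32/5, -27/5, 41/5]
R5 ← R5 + (11/17)·R3: [0, 0, 0, -195/17, 129/17]
R6 ← R6 − (16/17)·R3: [0, 0, 0, -95/17, 21/17]
R5 ← R5 − (39/17)·R4: [0, 0, 0, 0, 12/17]
R6 ← R6 − (19/17)·R4: [0, 0, 0, 0, -36/17]
R6 ← R6 + (3)·R5: [0, 0, 0, 0, 0]
5 nonzero rows, so rank(T) = 5.
T has 5 columns; by rank–nullity, nullity = 5 − 5 = 0.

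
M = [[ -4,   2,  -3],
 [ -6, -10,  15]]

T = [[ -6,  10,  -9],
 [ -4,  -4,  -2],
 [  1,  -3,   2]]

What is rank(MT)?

First compute MT:
[[ 13, -39,  26],
 [ 91, -65, 104]]
Now row reduce the product.
R2 ← R2 − (7)·R1: [0, 208, -78]
2 nonzero rows, so rank(MT) = 2.

2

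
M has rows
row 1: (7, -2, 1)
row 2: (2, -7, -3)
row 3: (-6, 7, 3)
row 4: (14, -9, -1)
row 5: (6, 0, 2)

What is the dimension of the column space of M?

3

Row reduce to echelon form.
R2 ← R2 − (2/7)·R1: [0, -45/7, -23/7]
R3 ← R3 + (6/7)·R1: [0, 37/7, 27/7]
R4 ← R4 − (2)·R1: [0, -5, -3]
R5 ← R5 − (6/7)·R1: [0, 12/7, 8/7]
R3 ← R3 + (37/45)·R2: [0, 0, 52/45]
R4 ← R4 − (7/9)·R2: [0, 0, -4/9]
R5 ← R5 + (4/15)·R2: [0, 0, 4/15]
R4 ← R4 + (5/13)·R3: [0, 0, 0]
R5 ← R5 − (3/13)·R3: [0, 0, 0]
Echelon form has 3 nonzero rows, so rank(M) = 3.
The column space has dimension equal to the rank: 3.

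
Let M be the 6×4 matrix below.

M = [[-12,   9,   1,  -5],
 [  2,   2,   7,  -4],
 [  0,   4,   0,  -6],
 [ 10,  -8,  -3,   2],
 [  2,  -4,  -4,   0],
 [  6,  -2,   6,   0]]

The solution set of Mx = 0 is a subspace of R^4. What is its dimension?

Row reduce to echelon form.
R2 ← R2 + (1/6)·R1: [0, 7/2, 43/6, -29/6]
R4 ← R4 + (5/6)·R1: [0, -1/2, -13/6, -13/6]
R5 ← R5 + (1/6)·R1: [0, -5/2, -23/6, -5/6]
R6 ← R6 + (1/2)·R1: [0, 5/2, 13/2, -5/2]
R3 ← R3 − (8/7)·R2: [0, 0, -172/21, -10/21]
R4 ← R4 + (1/7)·R2: [0, 0, -8/7, -20/7]
R5 ← R5 + (5/7)·R2: [0, 0, 9/7, -30/7]
R6 ← R6 − (5/7)·R2: [0, 0, 29/21, 20/21]
R4 ← R4 − (6/43)·R3: [0, 0, 0, -120/43]
R5 ← R5 + (27/172)·R3: [0, 0, 0, -375/86]
R6 ← R6 + (29/172)·R3: [0, 0, 0, 75/86]
R5 ← R5 − (25/16)·R4: [0, 0, 0, 0]
R6 ← R6 + (5/16)·R4: [0, 0, 0, 0]
4 nonzero rows, so rank(M) = 4.
M has 4 columns; by rank–nullity, nullity = 4 − 4 = 0.

0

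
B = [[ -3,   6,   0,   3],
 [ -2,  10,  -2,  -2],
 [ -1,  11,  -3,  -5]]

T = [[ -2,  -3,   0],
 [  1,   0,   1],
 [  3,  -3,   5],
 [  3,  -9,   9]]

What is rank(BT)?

First compute BT:
[[ 21, -18,  33],
 [  2,  30, -18],
 [-11,  57, -49]]
Now row reduce the product.
R2 ← R2 − (2/21)·R1: [0, 222/7, -148/7]
R3 ← R3 + (11/21)·R1: [0, 333/7, -222/7]
R3 ← R3 − (3/2)·R2: [0, 0, 0]
2 nonzero rows, so rank(BT) = 2.

2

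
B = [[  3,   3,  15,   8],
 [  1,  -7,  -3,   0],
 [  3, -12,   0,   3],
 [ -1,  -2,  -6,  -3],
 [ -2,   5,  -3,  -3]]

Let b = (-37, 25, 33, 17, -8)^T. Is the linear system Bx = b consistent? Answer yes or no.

yes

Row reduce the augmented matrix [B | b].
R2 ← R2 − (1/3)·R1: [0, -8, -8, -8/3, 112/3]
R3 ← R3 − R1: [0, -15, -15, -5, 70]
R4 ← R4 + (1/3)·R1: [0, -1, -1, -1/3, 14/3]
R5 ← R5 + (2/3)·R1: [0, 7, 7, 7/3, -98/3]
R3 ← R3 − (15/8)·R2: [0, 0, 0, 0, 0]
R4 ← R4 − (1/8)·R2: [0, 0, 0, 0, 0]
R5 ← R5 + (7/8)·R2: [0, 0, 0, 0, 0]
The echelon form has 2 nonzero rows, and every pivot lies in the first 4 columns, so rank(B) = rank([B|b]) = 2.
The system is consistent.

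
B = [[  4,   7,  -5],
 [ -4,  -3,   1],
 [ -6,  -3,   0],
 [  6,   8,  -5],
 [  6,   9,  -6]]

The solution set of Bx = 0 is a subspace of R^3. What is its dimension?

Row reduce to echelon form.
R2 ← R2 + R1: [0, 4, -4]
R3 ← R3 + (3/2)·R1: [0, 15/2, -15/2]
R4 ← R4 − (3/2)·R1: [0, -5/2, 5/2]
R5 ← R5 − (3/2)·R1: [0, -3/2, 3/2]
R3 ← R3 − (15/8)·R2: [0, 0, 0]
R4 ← R4 + (5/8)·R2: [0, 0, 0]
R5 ← R5 + (3/8)·R2: [0, 0, 0]
2 nonzero rows, so rank(B) = 2.
B has 3 columns; by rank–nullity, nullity = 3 − 2 = 1.

1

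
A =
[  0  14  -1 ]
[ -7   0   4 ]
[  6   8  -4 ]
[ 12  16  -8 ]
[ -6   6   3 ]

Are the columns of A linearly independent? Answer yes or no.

no

Row reduce A to echelon form.
Swap R1 ↔ R2
R3 ← R3 + (6/7)·R1: [0, 8, -4/7]
R4 ← R4 + (12/7)·R1: [0, 16, -8/7]
R5 ← R5 − (6/7)·R1: [0, 6, -3/7]
R3 ← R3 − (4/7)·R2: [0, 0, 0]
R4 ← R4 − (8/7)·R2: [0, 0, 0]
R5 ← R5 − (3/7)·R2: [0, 0, 0]
2 pivots among 3 columns.
Only 2 < 3 pivot columns, so the columns are linearly dependent.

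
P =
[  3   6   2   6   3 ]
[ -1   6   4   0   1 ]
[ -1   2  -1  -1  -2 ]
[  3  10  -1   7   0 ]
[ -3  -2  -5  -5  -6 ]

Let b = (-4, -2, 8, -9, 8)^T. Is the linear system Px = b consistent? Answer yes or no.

Row reduce the augmented matrix [P | b].
R2 ← R2 + (1/3)·R1: [0, 8, 14/3, 2, 2, -10/3]
R3 ← R3 + (1/3)·R1: [0, 4, -1/3, 1, -1, 20/3]
R4 ← R4 − R1: [0, 4, -3, 1, -3, -5]
R5 ← R5 + R1: [0, 4, -3, 1, -3, 4]
R3 ← R3 − (1/2)·R2: [0, 0, -8/3, 0, -2, 25/3]
R4 ← R4 − (1/2)·R2: [0, 0, -16/3, 0, -4, -10/3]
R5 ← R5 − (1/2)·R2: [0, 0, -16/3, 0, -4, 17/3]
R4 ← R4 − (2)·R3: [0, 0, 0, 0, 0, -20]
R5 ← R5 − (2)·R3: [0, 0, 0, 0, 0, -11]
R5 ← R5 − (11/20)·R4: [0, 0, 0, 0, 0, 0]
The echelon form has 4 nonzero rows; the last pivot sits in the augmented column, so rank(P) = 3 but rank([P|b]) = 4.
Since the ranks differ, the system is inconsistent.

no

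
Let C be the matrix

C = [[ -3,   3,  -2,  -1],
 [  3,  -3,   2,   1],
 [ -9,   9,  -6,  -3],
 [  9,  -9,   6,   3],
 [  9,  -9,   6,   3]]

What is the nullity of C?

3

Row reduce to echelon form.
R2 ← R2 + R1: [0, 0, 0, 0]
R3 ← R3 − (3)·R1: [0, 0, 0, 0]
R4 ← R4 + (3)·R1: [0, 0, 0, 0]
R5 ← R5 + (3)·R1: [0, 0, 0, 0]
1 nonzero row, so rank(C) = 1.
C has 4 columns; by rank–nullity, nullity = 4 − 1 = 3.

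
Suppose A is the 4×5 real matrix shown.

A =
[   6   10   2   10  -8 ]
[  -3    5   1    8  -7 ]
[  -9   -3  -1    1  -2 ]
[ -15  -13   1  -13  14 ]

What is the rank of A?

3

Row reduce to echelon form.
R2 ← R2 + (1/2)·R1: [0, 10, 2, 13, -11]
R3 ← R3 + (3/2)·R1: [0, 12, 2, 16, -14]
R4 ← R4 + (5/2)·R1: [0, 12, 6, 12, -6]
R3 ← R3 − (6/5)·R2: [0, 0, -2/5, 2/5, -4/5]
R4 ← R4 − (6/5)·R2: [0, 0, 18/5, -18/5, 36/5]
R4 ← R4 + (9)·R3: [0, 0, 0, 0, 0]
Echelon form has 3 nonzero rows, so rank(A) = 3.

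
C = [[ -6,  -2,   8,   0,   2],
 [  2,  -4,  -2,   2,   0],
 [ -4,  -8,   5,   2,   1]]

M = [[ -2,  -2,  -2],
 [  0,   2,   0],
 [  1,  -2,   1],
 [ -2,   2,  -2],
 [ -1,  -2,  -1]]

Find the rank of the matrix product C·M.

First compute CM:
[[ 18, -12,  18],
 [-10,  -4, -10],
 [  8, -16,   8]]
Now row reduce the product.
R2 ← R2 + (5/9)·R1: [0, -32/3, 0]
R3 ← R3 − (4/9)·R1: [0, -32/3, 0]
R3 ← R3 − R2: [0, 0, 0]
2 nonzero rows, so rank(CM) = 2.

2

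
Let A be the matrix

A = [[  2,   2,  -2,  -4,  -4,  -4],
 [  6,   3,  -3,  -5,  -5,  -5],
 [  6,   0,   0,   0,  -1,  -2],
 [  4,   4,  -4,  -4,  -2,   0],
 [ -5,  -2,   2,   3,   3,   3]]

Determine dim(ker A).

3

Row reduce to echelon form.
R2 ← R2 − (3)·R1: [0, -3, 3, 7, 7, 7]
R3 ← R3 − (3)·R1: [0, -6, 6, 12, 11, 10]
R4 ← R4 − (2)·R1: [0, 0, 0, 4, 6, 8]
R5 ← R5 + (5/2)·R1: [0, 3, -3, -7, -7, -7]
R3 ← R3 − (2)·R2: [0, 0, 0, -2, -3, -4]
R5 ← R5 + R2: [0, 0, 0, 0, 0, 0]
R4 ← R4 + (2)·R3: [0, 0, 0, 0, 0, 0]
3 nonzero rows, so rank(A) = 3.
A has 6 columns; by rank–nullity, nullity = 6 − 3 = 3.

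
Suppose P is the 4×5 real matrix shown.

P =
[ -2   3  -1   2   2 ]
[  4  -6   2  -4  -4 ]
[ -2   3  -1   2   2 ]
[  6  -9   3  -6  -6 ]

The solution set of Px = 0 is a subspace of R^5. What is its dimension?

4

Row reduce to echelon form.
R2 ← R2 + (2)·R1: [0, 0, 0, 0, 0]
R3 ← R3 − R1: [0, 0, 0, 0, 0]
R4 ← R4 + (3)·R1: [0, 0, 0, 0, 0]
1 nonzero row, so rank(P) = 1.
P has 5 columns; by rank–nullity, nullity = 5 − 1 = 4.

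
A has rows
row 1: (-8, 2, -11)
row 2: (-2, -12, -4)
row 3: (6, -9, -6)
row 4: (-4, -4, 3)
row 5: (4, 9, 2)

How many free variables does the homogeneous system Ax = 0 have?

0

Row reduce to echelon form.
R2 ← R2 − (1/4)·R1: [0, -25/2, -5/4]
R3 ← R3 + (3/4)·R1: [0, -15/2, -57/4]
R4 ← R4 − (1/2)·R1: [0, -5, 17/2]
R5 ← R5 + (1/2)·R1: [0, 10, -7/2]
R3 ← R3 − (3/5)·R2: [0, 0, -27/2]
R4 ← R4 − (2/5)·R2: [0, 0, 9]
R5 ← R5 + (4/5)·R2: [0, 0, -9/2]
R4 ← R4 + (2/3)·R3: [0, 0, 0]
R5 ← R5 − (1/3)·R3: [0, 0, 0]
3 nonzero rows, so rank(A) = 3.
A has 3 columns; by rank–nullity, nullity = 3 − 3 = 0.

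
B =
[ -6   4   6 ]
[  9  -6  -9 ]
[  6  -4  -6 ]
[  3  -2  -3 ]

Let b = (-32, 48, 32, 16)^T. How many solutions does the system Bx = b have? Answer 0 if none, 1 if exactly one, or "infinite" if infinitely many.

infinite

Row reduce the augmented matrix [B | b].
R2 ← R2 + (3/2)·R1: [0, 0, 0, 0]
R3 ← R3 + R1: [0, 0, 0, 0]
R4 ← R4 + (1/2)·R1: [0, 0, 0, 0]
The echelon form has 1 nonzero rows, and every pivot lies in the first 3 columns, so rank(B) = rank([B|b]) = 1.
The system is consistent.
rank = 1 < 3 unknowns, so there are infinitely many solutions.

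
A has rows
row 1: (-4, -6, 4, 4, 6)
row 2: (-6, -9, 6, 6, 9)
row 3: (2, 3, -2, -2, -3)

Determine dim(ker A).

4

Row reduce to echelon form.
R2 ← R2 − (3/2)·R1: [0, 0, 0, 0, 0]
R3 ← R3 + (1/2)·R1: [0, 0, 0, 0, 0]
1 nonzero row, so rank(A) = 1.
A has 5 columns; by rank–nullity, nullity = 5 − 1 = 4.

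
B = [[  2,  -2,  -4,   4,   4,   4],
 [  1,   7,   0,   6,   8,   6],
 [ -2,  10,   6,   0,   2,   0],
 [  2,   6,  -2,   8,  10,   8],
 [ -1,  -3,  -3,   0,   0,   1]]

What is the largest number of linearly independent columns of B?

3

Row reduce to echelon form.
R2 ← R2 − (1/2)·R1: [0, 8, 2, 4, 6, 4]
R3 ← R3 + R1: [0, 8, 2, 4, 6, 4]
R4 ← R4 − R1: [0, 8, 2, 4, 6, 4]
R5 ← R5 + (1/2)·R1: [0, -4, -5, 2, 2, 3]
R3 ← R3 − R2: [0, 0, 0, 0, 0, 0]
R4 ← R4 − R2: [0, 0, 0, 0, 0, 0]
R5 ← R5 + (1/2)·R2: [0, 0, -4, 4, 5, 5]
Swap R3 ↔ R5
Echelon form has 3 nonzero rows, so rank(B) = 3.
The rank gives the maximum number of linearly independent columns: 3.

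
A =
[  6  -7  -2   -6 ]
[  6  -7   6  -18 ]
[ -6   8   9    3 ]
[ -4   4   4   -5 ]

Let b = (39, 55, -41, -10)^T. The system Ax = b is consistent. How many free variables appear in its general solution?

Row reduce the augmented matrix [A | b].
R2 ← R2 − R1: [0, 0, 8, -12, 16]
R3 ← R3 + R1: [0, 1, 7, -3, -2]
R4 ← R4 + (2/3)·R1: [0, -2/3, 8/3, -9, 16]
Swap R2 ↔ R3
R4 ← R4 + (2/3)·R2: [0, 0, 22/3, -11, 44/3]
R4 ← R4 − (11/12)·R3: [0, 0, 0, 0, 0]
The echelon form has 3 nonzero rows, and every pivot lies in the first 4 columns, so rank(A) = rank([A|b]) = 3.
The system is consistent.
Free variables = (unknowns) − (rank) = 4 − 3 = 1.

1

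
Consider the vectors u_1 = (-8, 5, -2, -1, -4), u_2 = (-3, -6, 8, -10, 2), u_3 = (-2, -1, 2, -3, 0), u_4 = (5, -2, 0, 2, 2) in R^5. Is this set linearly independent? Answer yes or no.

no

Form the matrix with these vectors as rows and row reduce.
R2 ← R2 − (3/8)·R1: [0, -63/8, 35/4, -77/8, 7/2]
R3 ← R3 − (1/4)·R1: [0, -9/4, 5/2, -11/4, 1]
R4 ← R4 + (5/8)·R1: [0, 9/8, -5/4, 11/8, -1/2]
R3 ← R3 − (2/7)·R2: [0, 0, 0, 0, 0]
R4 ← R4 + (1/7)·R2: [0, 0, 0, 0, 0]
2 nonzero rows, so the 4 vectors span a space of dimension 2.
Since 2 < 4, the vectors are linearly dependent.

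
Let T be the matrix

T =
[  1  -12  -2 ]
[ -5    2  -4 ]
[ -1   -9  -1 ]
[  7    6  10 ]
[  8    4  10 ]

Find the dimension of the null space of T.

0

Row reduce to echelon form.
R2 ← R2 + (5)·R1: [0, -58, -14]
R3 ← R3 + R1: [0, -21, -3]
R4 ← R4 − (7)·R1: [0, 90, 24]
R5 ← R5 − (8)·R1: [0, 100, 26]
R3 ← R3 − (21/58)·R2: [0, 0, 60/29]
R4 ← R4 + (45/29)·R2: [0, 0, 66/29]
R5 ← R5 + (50/29)·R2: [0, 0, 54/29]
R4 ← R4 − (11/10)·R3: [0, 0, 0]
R5 ← R5 − (9/10)·R3: [0, 0, 0]
3 nonzero rows, so rank(T) = 3.
T has 3 columns; by rank–nullity, nullity = 3 − 3 = 0.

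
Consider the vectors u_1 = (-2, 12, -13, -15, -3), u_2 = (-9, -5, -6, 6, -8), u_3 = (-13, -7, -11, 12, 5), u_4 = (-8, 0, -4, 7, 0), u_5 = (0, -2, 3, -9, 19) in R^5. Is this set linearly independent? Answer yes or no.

Form the matrix with these vectors as rows and row reduce.
R2 ← R2 − (9/2)·R1: [0, -59, 105/2, 147/2, 11/2]
R3 ← R3 − (13/2)·R1: [0, -85, 147/2, 219/2, 49/2]
R4 ← R4 − (4)·R1: [0, -48, 48, 67, 12]
R3 ← R3 − (85/59)·R2: [0, 0, -126/59, 213/59, 978/59]
R4 ← R4 − (48/59)·R2: [0, 0, 312/59, 425/59, 444/59]
R5 ← R5 − (2/59)·R2: [0, 0, 72/59, -678/59, 1110/59]
R4 ← R4 + (52/21)·R3: [0, 0, 0, 113/7, 340/7]
R5 ← R5 + (4/7)·R3: [0, 0, 0, -66/7, 198/7]
R5 ← R5 + (66/113)·R4: [0, 0, 0, 0, 6402/113]
5 nonzero rows, so the 5 vectors span a space of dimension 5.
Since 5 = 5, the vectors are linearly independent.

yes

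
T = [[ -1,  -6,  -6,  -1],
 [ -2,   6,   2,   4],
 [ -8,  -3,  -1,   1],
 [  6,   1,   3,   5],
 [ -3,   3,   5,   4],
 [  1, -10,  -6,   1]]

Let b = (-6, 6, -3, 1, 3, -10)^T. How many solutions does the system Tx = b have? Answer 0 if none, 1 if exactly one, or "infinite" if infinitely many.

1

Row reduce the augmented matrix [T | b].
R2 ← R2 − (2)·R1: [0, 18, 14, 6, 18]
R3 ← R3 − (8)·R1: [0, 45, 47, 9, 45]
R4 ← R4 + (6)·R1: [0, -35, -33, -1, -35]
R5 ← R5 − (3)·R1: [0, 21, 23, 7, 21]
R6 ← R6 + R1: [0, -16, -12, 0, -16]
R3 ← R3 − (5/2)·R2: [0, 0, 12, -6, 0]
R4 ← R4 + (35/18)·R2: [0, 0, -52/9, 32/3, 0]
R5 ← R5 − (7/6)·R2: [0, 0, 20/3, 0, 0]
R6 ← R6 + (8/9)·R2: [0, 0, 4/9, 16/3, 0]
R4 ← R4 + (13/27)·R3: [0, 0, 0, 70/9, 0]
R5 ← R5 − (5/9)·R3: [0, 0, 0, 10/3, 0]
R6 ← R6 − (1/27)·R3: [0, 0, 0, 50/9, 0]
R5 ← R5 − (3/7)·R4: [0, 0, 0, 0, 0]
R6 ← R6 − (5/7)·R4: [0, 0, 0, 0, 0]
The echelon form has 4 nonzero rows, and every pivot lies in the first 4 columns, so rank(T) = rank([T|b]) = 4.
The system is consistent.
rank = 4 = number of unknowns, so the solution is unique.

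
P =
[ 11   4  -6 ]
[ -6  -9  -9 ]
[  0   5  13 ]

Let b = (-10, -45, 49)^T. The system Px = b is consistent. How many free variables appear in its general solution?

Row reduce the augmented matrix [P | b].
R2 ← R2 + (6/11)·R1: [0, -75/11, -135/11, -555/11]
R3 ← R3 + (11/15)·R2: [0, 0, 4, 12]
The echelon form has 3 nonzero rows, and every pivot lies in the first 3 columns, so rank(P) = rank([P|b]) = 3.
The system is consistent.
Free variables = (unknowns) − (rank) = 3 − 3 = 0.

0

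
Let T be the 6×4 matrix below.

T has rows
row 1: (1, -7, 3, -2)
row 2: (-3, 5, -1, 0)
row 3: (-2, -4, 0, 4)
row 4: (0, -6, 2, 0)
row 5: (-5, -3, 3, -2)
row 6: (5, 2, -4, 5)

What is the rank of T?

Row reduce to echelon form.
R2 ← R2 + (3)·R1: [0, -16, 8, -6]
R3 ← R3 + (2)·R1: [0, -18, 6, 0]
R5 ← R5 + (5)·R1: [0, -38, 18, -12]
R6 ← R6 − (5)·R1: [0, 37, -19, 15]
R3 ← R3 − (9/8)·R2: [0, 0, -3, 27/4]
R4 ← R4 − (3/8)·R2: [0, 0, -1, 9/4]
R5 ← R5 − (19/8)·R2: [0, 0, -1, 9/4]
R6 ← R6 + (37/16)·R2: [0, 0, -1/2, 9/8]
R4 ← R4 − (1/3)·R3: [0, 0, 0, 0]
R5 ← R5 − (1/3)·R3: [0, 0, 0, 0]
R6 ← R6 − (1/6)·R3: [0, 0, 0, 0]
Echelon form has 3 nonzero rows, so rank(T) = 3.

3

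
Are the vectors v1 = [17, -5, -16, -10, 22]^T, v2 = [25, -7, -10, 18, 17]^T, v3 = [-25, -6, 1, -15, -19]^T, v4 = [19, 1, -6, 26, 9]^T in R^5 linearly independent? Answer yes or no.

Form the matrix with these vectors as rows and row reduce.
R2 ← R2 − (25/17)·R1: [0, 6/17, 230/17, 556/17, -261/17]
R3 ← R3 + (25/17)·R1: [0, -227/17, -383/17, -505/17, 227/17]
R4 ← R4 − (19/17)·R1: [0, 112/17, 202/17, 632/17, -265/17]
R3 ← R3 + (227/6)·R2: [0, 0, 1468/3, 3623/3, -1135/2]
R4 ← R4 − (56/3)·R2: [0, 0, -722/3, -1720/3, 271]
R4 ← R4 + (361/734)·R3: [0, 0, 0, 15141/734, -11907/1468]
4 nonzero rows, so the 4 vectors span a space of dimension 4.
Since 4 = 4, the vectors are linearly independent.

yes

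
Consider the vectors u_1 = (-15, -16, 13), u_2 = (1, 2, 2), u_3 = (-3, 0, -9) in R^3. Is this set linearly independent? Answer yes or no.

Form the matrix with these vectors as rows and row reduce.
R2 ← R2 + (1/15)·R1: [0, 14/15, 43/15]
R3 ← R3 − (1/5)·R1: [0, 16/5, -58/5]
R3 ← R3 − (24/7)·R2: [0, 0, -150/7]
3 nonzero rows, so the 3 vectors span a space of dimension 3.
Since 3 = 3, the vectors are linearly independent.

yes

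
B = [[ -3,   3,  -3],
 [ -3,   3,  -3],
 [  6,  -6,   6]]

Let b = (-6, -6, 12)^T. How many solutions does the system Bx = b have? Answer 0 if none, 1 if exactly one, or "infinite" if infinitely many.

Row reduce the augmented matrix [B | b].
R2 ← R2 − R1: [0, 0, 0, 0]
R3 ← R3 + (2)·R1: [0, 0, 0, 0]
The echelon form has 1 nonzero rows, and every pivot lies in the first 3 columns, so rank(B) = rank([B|b]) = 1.
The system is consistent.
rank = 1 < 3 unknowns, so there are infinitely many solutions.

infinite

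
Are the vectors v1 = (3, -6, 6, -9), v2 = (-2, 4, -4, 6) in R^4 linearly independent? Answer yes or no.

Form the matrix with these vectors as rows and row reduce.
R2 ← R2 + (2/3)·R1: [0, 0, 0, 0]
1 nonzero row, so the 2 vectors span a space of dimension 1.
Since 1 < 2, the vectors are linearly dependent.

no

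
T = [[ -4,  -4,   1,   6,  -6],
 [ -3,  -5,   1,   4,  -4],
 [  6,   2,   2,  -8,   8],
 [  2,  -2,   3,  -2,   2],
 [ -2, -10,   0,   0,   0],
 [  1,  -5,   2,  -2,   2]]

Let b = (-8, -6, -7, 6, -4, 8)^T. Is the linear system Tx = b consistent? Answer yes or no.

no

Row reduce the augmented matrix [T | b].
R2 ← R2 − (3/4)·R1: [0, -2, 1/4, -1/2, 1/2, 0]
R3 ← R3 + (3/2)·R1: [0, -4, 7/2, 1, -1, -19]
R4 ← R4 + (1/2)·R1: [0, -4, 7/2, 1, -1, 2]
R5 ← R5 − (1/2)·R1: [0, -8, -1/2, -3, 3, 0]
R6 ← R6 + (1/4)·R1: [0, -6, 9/4, -1/2, 1/2, 6]
R3 ← R3 − (2)·R2: [0, 0, 3, 2, -2, -19]
R4 ← R4 − (2)·R2: [0, 0, 3, 2, -2, 2]
R5 ← R5 − (4)·R2: [0, 0, -3/2, -1, 1, 0]
R6 ← R6 − (3)·R2: [0, 0, 3/2, 1, -1, 6]
R4 ← R4 − R3: [0, 0, 0, 0, 0, 21]
R5 ← R5 + (1/2)·R3: [0, 0, 0, 0, 0, -19/2]
R6 ← R6 − (1/2)·R3: [0, 0, 0, 0, 0, 31/2]
R5 ← R5 + (19/42)·R4: [0, 0, 0, 0, 0, 0]
R6 ← R6 − (31/42)·R4: [0, 0, 0, 0, 0, 0]
The echelon form has 4 nonzero rows; the last pivot sits in the augmented column, so rank(T) = 3 but rank([T|b]) = 4.
Since the ranks differ, the system is inconsistent.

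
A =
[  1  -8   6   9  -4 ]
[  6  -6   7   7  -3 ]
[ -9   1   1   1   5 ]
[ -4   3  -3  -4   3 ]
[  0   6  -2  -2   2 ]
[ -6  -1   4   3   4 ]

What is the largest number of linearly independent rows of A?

Row reduce to echelon form.
R2 ← R2 − (6)·R1: [0, 42, -29, -47, 21]
R3 ← R3 + (9)·R1: [0, -71, 55, 82, -31]
R4 ← R4 + (4)·R1: [0, -29, 21, 32, -13]
R6 ← R6 + (6)·R1: [0, -49, 40, 57, -20]
R3 ← R3 + (71/42)·R2: [0, 0, 251/42, 107/42, 9/2]
R4 ← R4 + (29/42)·R2: [0, 0, 41/42, -19/42, 3/2]
R5 ← R5 − (1/7)·R2: [0, 0, 15/7, 33/7, -1]
R6 ← R6 + (7/6)·R2: [0, 0, 37/6, 13/6, 9/2]
R4 ← R4 − (41/251)·R3: [0, 0, 0, -218/251, 192/251]
R5 ← R5 − (90/251)·R3: [0, 0, 0, 954/251, -656/251]
R6 ← R6 − (259/251)·R3: [0, 0, 0, -116/251, -36/251]
R5 ← R5 + (477/109)·R4: [0, 0, 0, 0, 80/109]
R6 ← R6 − (58/109)·R4: [0, 0, 0, 0, -60/109]
R6 ← R6 + (3/4)·R5: [0, 0, 0, 0, 0]
Echelon form has 5 nonzero rows, so rank(A) = 5.
The rank gives the maximum number of linearly independent rows: 5.

5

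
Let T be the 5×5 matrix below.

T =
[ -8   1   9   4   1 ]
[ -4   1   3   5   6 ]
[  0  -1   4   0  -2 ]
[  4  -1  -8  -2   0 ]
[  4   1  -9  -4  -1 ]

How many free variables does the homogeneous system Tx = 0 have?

1

Row reduce to echelon form.
R2 ← R2 − (1/2)·R1: [0, 1/2, -3/2, 3, 11/2]
R4 ← R4 + (1/2)·R1: [0, -1/2, -7/2, 0, 1/2]
R5 ← R5 + (1/2)·R1: [0, 3/2, -9/2, -2, -1/2]
R3 ← R3 + (2)·R2: [0, 0, 1, 6, 9]
R4 ← R4 + R2: [0, 0, -5, 3, 6]
R5 ← R5 − (3)·R2: [0, 0, 0, -11, -17]
R4 ← R4 + (5)·R3: [0, 0, 0, 33, 51]
R5 ← R5 + (1/3)·R4: [0, 0, 0, 0, 0]
4 nonzero rows, so rank(T) = 4.
T has 5 columns; by rank–nullity, nullity = 5 − 4 = 1.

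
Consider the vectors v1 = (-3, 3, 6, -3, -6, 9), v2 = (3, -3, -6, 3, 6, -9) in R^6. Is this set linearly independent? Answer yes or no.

no

Form the matrix with these vectors as rows and row reduce.
R2 ← R2 + R1: [0, 0, 0, 0, 0, 0]
1 nonzero row, so the 2 vectors span a space of dimension 1.
Since 1 < 2, the vectors are linearly dependent.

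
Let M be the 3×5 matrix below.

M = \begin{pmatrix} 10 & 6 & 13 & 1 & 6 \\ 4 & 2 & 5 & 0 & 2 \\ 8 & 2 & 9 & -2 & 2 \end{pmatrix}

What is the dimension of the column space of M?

2

Row reduce to echelon form.
R2 ← R2 − (2/5)·R1: [0, -2/5, -1/5, -2/5, -2/5]
R3 ← R3 − (4/5)·R1: [0, -14/5, -7/5, -14/5, -14/5]
R3 ← R3 − (7)·R2: [0, 0, 0, 0, 0]
Echelon form has 2 nonzero rows, so rank(M) = 2.
The column space has dimension equal to the rank: 2.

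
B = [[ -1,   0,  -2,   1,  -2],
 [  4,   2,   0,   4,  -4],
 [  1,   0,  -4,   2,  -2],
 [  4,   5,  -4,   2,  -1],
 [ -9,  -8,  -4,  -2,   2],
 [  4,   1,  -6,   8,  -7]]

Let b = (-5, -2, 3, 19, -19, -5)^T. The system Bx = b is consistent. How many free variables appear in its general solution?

Row reduce the augmented matrix [B | b].
R2 ← R2 + (4)·R1: [0, 2, -8, 8, -12, -22]
R3 ← R3 + R1: [0, 0, -6, 3, -4, -2]
R4 ← R4 + (4)·R1: [0, 5, -12, 6, -9, -1]
R5 ← R5 − (9)·R1: [0, -8, 14, -11, 20, 26]
R6 ← R6 + (4)·R1: [0, 1, -14, 12, -15, -25]
R4 ← R4 − (5/2)·R2: [0, 0, 8, -14, 21, 54]
R5 ← R5 + (4)·R2: [0, 0, -18, 21, -28, -62]
R6 ← R6 − (1/2)·R2: [0, 0, -10, 8, -9, -14]
R4 ← R4 + (4/3)·R3: [0, 0, 0, -10, 47/3, 154/3]
R5 ← R5 − (3)·R3: [0, 0, 0, 12, -16, -56]
R6 ← R6 − (5/3)·R3: [0, 0, 0, 3, -7/3, -32/3]
R5 ← R5 + (6/5)·R4: [0, 0, 0, 0, 14/5, 28/5]
R6 ← R6 + (3/10)·R4: [0, 0, 0, 0, 71/30, 71/15]
R6 ← R6 − (71/84)·R5: [0, 0, 0, 0, 0, 0]
The echelon form has 5 nonzero rows, and every pivot lies in the first 5 columns, so rank(B) = rank([B|b]) = 5.
The system is consistent.
Free variables = (unknowns) − (rank) = 5 − 5 = 0.

0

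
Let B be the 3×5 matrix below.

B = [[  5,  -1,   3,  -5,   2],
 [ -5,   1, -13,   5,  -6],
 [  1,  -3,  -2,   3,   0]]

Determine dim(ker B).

Row reduce to echelon form.
R2 ← R2 + R1: [0, 0, -10, 0, -4]
R3 ← R3 − (1/5)·R1: [0, -14/5, -13/5, 4, -2/5]
Swap R2 ↔ R3
3 nonzero rows, so rank(B) = 3.
B has 5 columns; by rank–nullity, nullity = 5 − 3 = 2.

2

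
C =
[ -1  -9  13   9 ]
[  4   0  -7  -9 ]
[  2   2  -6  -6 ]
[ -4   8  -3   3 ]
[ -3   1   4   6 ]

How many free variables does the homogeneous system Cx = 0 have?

2

Row reduce to echelon form.
R2 ← R2 + (4)·R1: [0, -36, 45, 27]
R3 ← R3 + (2)·R1: [0, -16, 20, 12]
R4 ← R4 − (4)·R1: [0, 44, -55, -33]
R5 ← R5 − (3)·R1: [0, 28, -35, -21]
R3 ← R3 − (4/9)·R2: [0, 0, 0, 0]
R4 ← R4 + (11/9)·R2: [0, 0, 0, 0]
R5 ← R5 + (7/9)·R2: [0, 0, 0, 0]
2 nonzero rows, so rank(C) = 2.
C has 4 columns; by rank–nullity, nullity = 4 − 2 = 2.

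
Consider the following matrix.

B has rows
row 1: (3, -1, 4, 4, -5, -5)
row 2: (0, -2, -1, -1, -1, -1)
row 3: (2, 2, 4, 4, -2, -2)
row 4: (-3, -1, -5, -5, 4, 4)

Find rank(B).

2

Row reduce to echelon form.
R3 ← R3 − (2/3)·R1: [0, 8/3, 4/3, 4/3, 4/3, 4/3]
R4 ← R4 + R1: [0, -2, -1, -1, -1, -1]
R3 ← R3 + (4/3)·R2: [0, 0, 0, 0, 0, 0]
R4 ← R4 − R2: [0, 0, 0, 0, 0, 0]
Echelon form has 2 nonzero rows, so rank(B) = 2.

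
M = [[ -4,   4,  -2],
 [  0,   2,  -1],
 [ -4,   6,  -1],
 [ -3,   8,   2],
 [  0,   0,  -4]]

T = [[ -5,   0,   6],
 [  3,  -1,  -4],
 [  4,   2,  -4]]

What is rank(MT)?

2

First compute MT:
[[ 24,  -8, -32],
 [  2,  -4,  -4],
 [ 34,  -8, -44],
 [ 47,  -4, -58],
 [-16,  -8,  16]]
Now row reduce the product.
R2 ← R2 − (1/12)·R1: [0, -10/3, -4/3]
R3 ← R3 − (17/12)·R1: [0, 10/3, 4/3]
R4 ← R4 − (47/24)·R1: [0, 35/3, 14/3]
R5 ← R5 + (2/3)·R1: [0, -40/3, -16/3]
R3 ← R3 + R2: [0, 0, 0]
R4 ← R4 + (7/2)·R2: [0, 0, 0]
R5 ← R5 − (4)·R2: [0, 0, 0]
2 nonzero rows, so rank(MT) = 2.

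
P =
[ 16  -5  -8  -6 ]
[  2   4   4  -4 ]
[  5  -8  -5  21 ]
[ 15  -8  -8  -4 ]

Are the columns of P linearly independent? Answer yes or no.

Row reduce P to echelon form.
R2 ← R2 − (1/8)·R1: [0, 37/8, 5, -13/4]
R3 ← R3 − (5/16)·R1: [0, -103/16, -5/2, 183/8]
R4 ← R4 − (15/16)·R1: [0, -53/16, -1/2, 13/8]
R3 ← R3 + (103/74)·R2: [0, 0, 165/37, 679/37]
R4 ← R4 + (53/74)·R2: [0, 0, 114/37, -26/37]
R4 ← R4 − (38/55)·R3: [0, 0, 0, -736/55]
4 pivots among 4 columns.
Every column is a pivot column, so the columns are linearly independent.

yes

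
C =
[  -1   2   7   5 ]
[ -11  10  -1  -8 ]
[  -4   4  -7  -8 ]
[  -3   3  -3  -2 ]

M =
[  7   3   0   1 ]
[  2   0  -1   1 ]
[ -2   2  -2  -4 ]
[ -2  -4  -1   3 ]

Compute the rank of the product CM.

First compute CM:
[[-27,  -9, -21, -12],
 [-39,  -3,   0, -21],
 [ 10,   6,  18,   4],
 [ -5,  -7,   5,   6]]
Now row reduce the product.
R2 ← R2 − (13/9)·R1: [0, 10, 91/3, -11/3]
R3 ← R3 + (10/27)·R1: [0, 8/3, 92/9, -4/9]
R4 ← R4 − (5/27)·R1: [0, -16/3, 80/9, 74/9]
R3 ← R3 − (4/15)·R2: [0, 0, 32/15, 8/15]
R4 ← R4 + (8/15)·R2: [0, 0, 376/15, 94/15]
R4 ← R4 − (47/4)·R3: [0, 0, 0, 0]
3 nonzero rows, so rank(CM) = 3.

3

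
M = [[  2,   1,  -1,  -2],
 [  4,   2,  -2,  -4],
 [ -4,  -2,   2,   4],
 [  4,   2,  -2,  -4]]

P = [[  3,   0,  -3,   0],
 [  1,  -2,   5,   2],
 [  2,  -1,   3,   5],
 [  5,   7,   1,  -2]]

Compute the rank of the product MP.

1

First compute MP:
[[ -5, -15,  -6,   1],
 [-10, -30, -12,   2],
 [ 10,  30,  12,  -2],
 [-10, -30, -12,   2]]
Now row reduce the product.
R2 ← R2 − (2)·R1: [0, 0, 0, 0]
R3 ← R3 + (2)·R1: [0, 0, 0, 0]
R4 ← R4 − (2)·R1: [0, 0, 0, 0]
1 nonzero row, so rank(MP) = 1.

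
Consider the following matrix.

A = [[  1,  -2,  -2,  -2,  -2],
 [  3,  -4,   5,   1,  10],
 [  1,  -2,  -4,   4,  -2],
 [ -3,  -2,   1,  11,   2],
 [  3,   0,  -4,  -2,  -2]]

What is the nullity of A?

1

Row reduce to echelon form.
R2 ← R2 − (3)·R1: [0, 2, 11, 7, 16]
R3 ← R3 − R1: [0, 0, -2, 6, 0]
R4 ← R4 + (3)·R1: [0, -8, -5, 5, -4]
R5 ← R5 − (3)·R1: [0, 6, 2, 4, 4]
R4 ← R4 + (4)·R2: [0, 0, 39, 33, 60]
R5 ← R5 − (3)·R2: [0, 0, -31, -17, -44]
R4 ← R4 + (39/2)·R3: [0, 0, 0, 150, 60]
R5 ← R5 − (31/2)·R3: [0, 0, 0, -110, -44]
R5 ← R5 + (11/15)·R4: [0, 0, 0, 0, 0]
4 nonzero rows, so rank(A) = 4.
A has 5 columns; by rank–nullity, nullity = 5 − 4 = 1.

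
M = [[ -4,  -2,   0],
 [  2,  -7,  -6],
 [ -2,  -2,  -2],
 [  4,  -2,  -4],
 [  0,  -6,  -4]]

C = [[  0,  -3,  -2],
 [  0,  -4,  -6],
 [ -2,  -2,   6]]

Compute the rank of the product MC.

3

First compute MC:
[[  0,  20,  20],
 [ 12,  34,   2],
 [  4,  18,   4],
 [  8,   4, -20],
 [  8,  32,  12]]
Now row reduce the product.
Swap R1 ↔ R2
R3 ← R3 − (1/3)·R1: [0, 20/3, 10/3]
R4 ← R4 − (2/3)·R1: [0, -56/3, -64/3]
R5 ← R5 − (2/3)·R1: [0, 28/3, 32/3]
R3 ← R3 − (1/3)·R2: [0, 0, -10/3]
R4 ← R4 + (14/15)·R2: [0, 0, -8/3]
R5 ← R5 − (7/15)·R2: [0, 0, 4/3]
R4 ← R4 − (4/5)·R3: [0, 0, 0]
R5 ← R5 + (2/5)·R3: [0, 0, 0]
3 nonzero rows, so rank(MC) = 3.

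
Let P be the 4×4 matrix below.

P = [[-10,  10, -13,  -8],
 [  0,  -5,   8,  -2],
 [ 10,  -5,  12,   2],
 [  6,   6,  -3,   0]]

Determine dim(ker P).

1

Row reduce to echelon form.
R3 ← R3 + R1: [0, 5, -1, -6]
R4 ← R4 + (3/5)·R1: [0, 12, -54/5, -24/5]
R3 ← R3 + R2: [0, 0, 7, -8]
R4 ← R4 + (12/5)·R2: [0, 0, 42/5, -48/5]
R4 ← R4 − (6/5)·R3: [0, 0, 0, 0]
3 nonzero rows, so rank(P) = 3.
P has 4 columns; by rank–nullity, nullity = 4 − 3 = 1.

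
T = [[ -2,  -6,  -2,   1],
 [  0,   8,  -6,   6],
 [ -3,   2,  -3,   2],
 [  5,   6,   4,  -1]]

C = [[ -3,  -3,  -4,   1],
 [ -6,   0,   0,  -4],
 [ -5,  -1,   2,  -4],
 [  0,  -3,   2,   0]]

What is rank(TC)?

3

First compute TC:
[[ 52,   5,   6,  30],
 [-18, -12,   0,  -8],
 [ 12,   6,  10,   1],
 [-71, -16, -14, -35]]
Now row reduce the product.
R2 ← R2 + (9/26)·R1: [0, -267/26, 27/13, 31/13]
R3 ← R3 − (3/13)·R1: [0, 63/13, 112/13, -77/13]
R4 ← R4 + (71/52)·R1: [0, -477/52, -151/26, 155/26]
R3 ← R3 + (42/89)·R2: [0, 0, 854/89, -427/89]
R4 ← R4 − (159/178)·R2: [0, 0, -682/89, 341/89]
R4 ← R4 + (341/427)·R3: [0, 0, 0, 0]
3 nonzero rows, so rank(TC) = 3.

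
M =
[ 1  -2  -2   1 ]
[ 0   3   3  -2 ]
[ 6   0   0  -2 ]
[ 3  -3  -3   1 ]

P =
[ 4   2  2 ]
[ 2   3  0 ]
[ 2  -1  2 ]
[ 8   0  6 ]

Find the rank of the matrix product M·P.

First compute MP:
[[  4,  -2,   4],
 [ -4,   6,  -6],
 [  8,  12,   0],
 [  8,   0,   6]]
Now row reduce the product.
R2 ← R2 + R1: [0, 4, -2]
R3 ← R3 − (2)·R1: [0, 16, -8]
R4 ← R4 − (2)·R1: [0, 4, -2]
R3 ← R3 − (4)·R2: [0, 0, 0]
R4 ← R4 − R2: [0, 0, 0]
2 nonzero rows, so rank(MP) = 2.

2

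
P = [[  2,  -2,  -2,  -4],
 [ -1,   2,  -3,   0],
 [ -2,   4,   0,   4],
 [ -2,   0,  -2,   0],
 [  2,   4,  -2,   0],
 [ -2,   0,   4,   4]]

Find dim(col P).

3

Row reduce to echelon form.
R2 ← R2 + (1/2)·R1: [0, 1, -4, -2]
R3 ← R3 + R1: [0, 2, -2, 0]
R4 ← R4 + R1: [0, -2, -4, -4]
R5 ← R5 − R1: [0, 6, 0, 4]
R6 ← R6 + R1: [0, -2, 2, 0]
R3 ← R3 − (2)·R2: [0, 0, 6, 4]
R4 ← R4 + (2)·R2: [0, 0, -12, -8]
R5 ← R5 − (6)·R2: [0, 0, 24, 16]
R6 ← R6 + (2)·R2: [0, 0, -6, -4]
R4 ← R4 + (2)·R3: [0, 0, 0, 0]
R5 ← R5 − (4)·R3: [0, 0, 0, 0]
R6 ← R6 + R3: [0, 0, 0, 0]
Echelon form has 3 nonzero rows, so rank(P) = 3.
The column space has dimension equal to the rank: 3.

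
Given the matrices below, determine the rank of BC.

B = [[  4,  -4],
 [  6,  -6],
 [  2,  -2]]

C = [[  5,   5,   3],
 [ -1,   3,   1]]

First compute BC:
[[ 24,   8,   8],
 [ 36,  12,  12],
 [ 12,   4,   4]]
Now row reduce the product.
R2 ← R2 − (3/2)·R1: [0, 0, 0]
R3 ← R3 − (1/2)·R1: [0, 0, 0]
1 nonzero row, so rank(BC) = 1.

1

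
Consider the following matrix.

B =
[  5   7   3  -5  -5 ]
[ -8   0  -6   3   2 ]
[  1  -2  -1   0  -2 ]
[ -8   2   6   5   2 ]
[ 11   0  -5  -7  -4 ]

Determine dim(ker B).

0

Row reduce to echelon form.
R2 ← R2 + (8/5)·R1: [0, 56/5, -6/5, -5, -6]
R3 ← R3 − (1/5)·R1: [0, -17/5, -8/5, 1, -1]
R4 ← R4 + (8/5)·R1: [0, 66/5, 54/5, -3, -6]
R5 ← R5 − (11/5)·R1: [0, -77/5, -58/5, 4, 7]
R3 ← R3 + (17/56)·R2: [0, 0, -55/28, -29/56, -79/28]
R4 ← R4 − (33/28)·R2: [0, 0, 171/14, 81/28, 15/14]
R5 ← R5 + (11/8)·R2: [0, 0, -53/4, -23/8, -5/4]
R4 ← R4 + (342/55)·R3: [0, 0, 0, -18/55, -906/55]
R5 ← R5 − (371/55)·R3: [0, 0, 0, 34/55, 978/55]
R5 ← R5 + (17/9)·R4: [0, 0, 0, 0, -40/3]
5 nonzero rows, so rank(B) = 5.
B has 5 columns; by rank–nullity, nullity = 5 − 5 = 0.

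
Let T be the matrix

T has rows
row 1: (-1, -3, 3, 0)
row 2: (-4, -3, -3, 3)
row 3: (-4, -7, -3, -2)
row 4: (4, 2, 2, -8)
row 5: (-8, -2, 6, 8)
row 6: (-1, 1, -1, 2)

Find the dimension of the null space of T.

0

Row reduce to echelon form.
R2 ← R2 − (4)·R1: [0, 9, -15, 3]
R3 ← R3 − (4)·R1: [0, 5, -15, -2]
R4 ← R4 + (4)·R1: [0, -10, 14, -8]
R5 ← R5 − (8)·R1: [0, 22, -18, 8]
R6 ← R6 − R1: [0, 4, -4, 2]
R3 ← R3 − (5/9)·R2: [0, 0, -20/3, -11/3]
R4 ← R4 + (10/9)·R2: [0, 0, -8/3, -14/3]
R5 ← R5 − (22/9)·R2: [0, 0, 56/3, 2/3]
R6 ← R6 − (4/9)·R2: [0, 0, 8/3, 2/3]
R4 ← R4 − (2/5)·R3: [0, 0, 0, -16/5]
R5 ← R5 + (14/5)·R3: [0, 0, 0, -48/5]
R6 ← R6 + (2/5)·R3: [0, 0, 0, -4/5]
R5 ← R5 − (3)·R4: [0, 0, 0, 0]
R6 ← R6 − (1/4)·R4: [0, 0, 0, 0]
4 nonzero rows, so rank(T) = 4.
T has 4 columns; by rank–nullity, nullity = 4 − 4 = 0.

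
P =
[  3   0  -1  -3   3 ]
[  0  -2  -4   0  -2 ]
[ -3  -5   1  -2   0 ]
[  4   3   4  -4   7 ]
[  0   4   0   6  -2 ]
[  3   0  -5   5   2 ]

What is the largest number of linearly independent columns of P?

5

Row reduce to echelon form.
R3 ← R3 + R1: [0, -5, 0, -5, 3]
R4 ← R4 − (4/3)·R1: [0, 3, 16/3, 0, 3]
R6 ← R6 − R1: [0, 0, -4, 8, -1]
R3 ← R3 − (5/2)·R2: [0, 0, 10, -5, 8]
R4 ← R4 + (3/2)·R2: [0, 0, -2/3, 0, 0]
R5 ← R5 + (2)·R2: [0, 0, -8, 6, -6]
R4 ← R4 + (1/15)·R3: [0, 0, 0, -1/3, 8/15]
R5 ← R5 + (4/5)·R3: [0, 0, 0, 2, 2/5]
R6 ← R6 + (2/5)·R3: [0, 0, 0, 6, 11/5]
R5 ← R5 + (6)·R4: [0, 0, 0, 0, 18/5]
R6 ← R6 + (18)·R4: [0, 0, 0, 0, 59/5]
R6 ← R6 − (59/18)·R5: [0, 0, 0, 0, 0]
Echelon form has 5 nonzero rows, so rank(P) = 5.
The rank gives the maximum number of linearly independent columns: 5.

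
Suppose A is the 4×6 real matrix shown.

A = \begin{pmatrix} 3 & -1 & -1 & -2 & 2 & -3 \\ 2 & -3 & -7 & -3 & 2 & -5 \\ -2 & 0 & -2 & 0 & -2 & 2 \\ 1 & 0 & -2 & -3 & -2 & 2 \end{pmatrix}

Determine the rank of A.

3

Row reduce to echelon form.
R2 ← R2 − (2/3)·R1: [0, -7/3, -19/3, -5/3, 2/3, -3]
R3 ← R3 + (2/3)·R1: [0, -2/3, -8/3, -4/3, -2/3, 0]
R4 ← R4 − (1/3)·R1: [0, 1/3, -5/3, -7/3, -8/3, 3]
R3 ← R3 − (2/7)·R2: [0, 0, -6/7, -6/7, -6/7, 6/7]
R4 ← R4 + (1/7)·R2: [0, 0, -18/7, -18/7, -18/7, 18/7]
R4 ← R4 − (3)·R3: [0, 0, 0, 0, 0, 0]
Echelon form has 3 nonzero rows, so rank(A) = 3.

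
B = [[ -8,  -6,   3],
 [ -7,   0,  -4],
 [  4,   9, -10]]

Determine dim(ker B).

Row reduce to echelon form.
R2 ← R2 − (7/8)·R1: [0, 21/4, -53/8]
R3 ← R3 + (1/2)·R1: [0, 6, -17/2]
R3 ← R3 − (8/7)·R2: [0, 0, -13/14]
3 nonzero rows, so rank(B) = 3.
B has 3 columns; by rank–nullity, nullity = 3 − 3 = 0.

0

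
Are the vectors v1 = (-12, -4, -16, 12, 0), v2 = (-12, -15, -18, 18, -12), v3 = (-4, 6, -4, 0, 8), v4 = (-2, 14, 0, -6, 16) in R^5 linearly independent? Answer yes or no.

Form the matrix with these vectors as rows and row reduce.
R2 ← R2 − R1: [0, -11, -2, 6, -12]
R3 ← R3 − (1/3)·R1: [0, 22/3, 4/3, -4, 8]
R4 ← R4 − (1/6)·R1: [0, 44/3, 8/3, -8, 16]
R3 ← R3 + (2/3)·R2: [0, 0, 0, 0, 0]
R4 ← R4 + (4/3)·R2: [0, 0, 0, 0, 0]
2 nonzero rows, so the 4 vectors span a space of dimension 2.
Since 2 < 4, the vectors are linearly dependent.

no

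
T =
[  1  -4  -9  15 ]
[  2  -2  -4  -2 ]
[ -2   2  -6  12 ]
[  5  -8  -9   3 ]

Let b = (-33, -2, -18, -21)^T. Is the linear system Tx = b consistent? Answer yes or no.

Row reduce the augmented matrix [T | b].
R2 ← R2 − (2)·R1: [0, 6, 14, -32, 64]
R3 ← R3 + (2)·R1: [0, -6, -24, 42, -84]
R4 ← R4 − (5)·R1: [0, 12, 36, -72, 144]
R3 ← R3 + R2: [0, 0, -10, 10, -20]
R4 ← R4 − (2)·R2: [0, 0, 8, -8, 16]
R4 ← R4 + (4/5)·R3: [0, 0, 0, 0, 0]
The echelon form has 3 nonzero rows, and every pivot lies in the first 4 columns, so rank(T) = rank([T|b]) = 3.
The system is consistent.

yes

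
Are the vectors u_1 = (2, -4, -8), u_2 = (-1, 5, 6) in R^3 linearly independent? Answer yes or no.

yes

Form the matrix with these vectors as rows and row reduce.
R2 ← R2 + (1/2)·R1: [0, 3, 2]
2 nonzero rows, so the 2 vectors span a space of dimension 2.
Since 2 = 2, the vectors are linearly independent.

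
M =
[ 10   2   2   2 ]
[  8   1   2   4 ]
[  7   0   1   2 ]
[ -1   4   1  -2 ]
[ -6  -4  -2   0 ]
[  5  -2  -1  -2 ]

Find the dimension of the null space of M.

1

Row reduce to echelon form.
R2 ← R2 − (4/5)·R1: [0, -3/5, 2/5, 12/5]
R3 ← R3 − (7/10)·R1: [0, -7/5, -2/5, 3/5]
R4 ← R4 + (1/10)·R1: [0, 21/5, 6/5, -9/5]
R5 ← R5 + (3/5)·R1: [0, -14/5, -4/5, 6/5]
R6 ← R6 − (1/2)·R1: [0, -3, -2, -3]
R3 ← R3 − (7/3)·R2: [0, 0, -4/3, -5]
R4 ← R4 + (7)·R2: [0, 0, 4, 15]
R5 ← R5 − (14/3)·R2: [0, 0, -8/3, -10]
R6 ← R6 − (5)·R2: [0, 0, -4, -15]
R4 ← R4 + (3)·R3: [0, 0, 0, 0]
R5 ← R5 − (2)·R3: [0, 0, 0, 0]
R6 ← R6 − (3)·R3: [0, 0, 0, 0]
3 nonzero rows, so rank(M) = 3.
M has 4 columns; by rank–nullity, nullity = 4 − 3 = 1.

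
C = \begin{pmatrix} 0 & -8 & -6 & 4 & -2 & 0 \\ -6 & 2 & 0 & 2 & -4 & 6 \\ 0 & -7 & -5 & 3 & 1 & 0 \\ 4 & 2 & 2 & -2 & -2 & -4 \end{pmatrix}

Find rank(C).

3

Row reduce to echelon form.
Swap R1 ↔ R2
R4 ← R4 + (2/3)·R1: [0, 10/3, 2, -2/3, -14/3, 0]
R3 ← R3 − (7/8)·R2: [0, 0, 1/4, -1/2, 11/4, 0]
R4 ← R4 + (5/12)·R2: [0, 0, -1/2, 1, -11/2, 0]
R4 ← R4 + (2)·R3: [0, 0, 0, 0, 0, 0]
Echelon form has 3 nonzero rows, so rank(C) = 3.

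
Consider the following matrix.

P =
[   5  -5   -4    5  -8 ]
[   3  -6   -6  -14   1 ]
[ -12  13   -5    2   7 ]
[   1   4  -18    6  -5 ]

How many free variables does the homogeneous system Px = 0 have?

1

Row reduce to echelon form.
R2 ← R2 − (3/5)·R1: [0, -3, -18/5, -17, 29/5]
R3 ← R3 + (12/5)·R1: [0, 1, -73/5, 14, -61/5]
R4 ← R4 − (1/5)·R1: [0, 5, -86/5, 5, -17/5]
R3 ← R3 + (1/3)·R2: [0, 0, -79/5, 25/3, -154/15]
R4 ← R4 + (5/3)·R2: [0, 0, -116/5, -70/3, 94/15]
R4 ← R4 − (116/79)·R3: [0, 0, 0, -2810/79, 1686/79]
4 nonzero rows, so rank(P) = 4.
P has 5 columns; by rank–nullity, nullity = 5 − 4 = 1.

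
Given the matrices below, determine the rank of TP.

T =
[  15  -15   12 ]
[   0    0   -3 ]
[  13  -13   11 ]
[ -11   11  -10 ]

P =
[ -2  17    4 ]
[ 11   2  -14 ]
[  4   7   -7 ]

First compute TP:
[[-147, 309, 186],
 [-12, -21,  21],
 [-125, 272, 157],
 [103, -235, -128]]
Now row reduce the product.
R2 ← R2 − (4/49)·R1: [0, -2265/49, 285/49]
R3 ← R3 − (125/147)·R1: [0, 453/49, -57/49]
R4 ← R4 + (103/147)·R1: [0, -906/49, 114/49]
R3 ← R3 + (1/5)·R2: [0, 0, 0]
R4 ← R4 − (2/5)·R2: [0, 0, 0]
2 nonzero rows, so rank(TP) = 2.

2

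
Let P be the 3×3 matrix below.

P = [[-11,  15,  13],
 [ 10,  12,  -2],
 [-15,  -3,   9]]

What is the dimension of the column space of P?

Row reduce to echelon form.
R2 ← R2 + (10/11)·R1: [0, 282/11, 108/11]
R3 ← R3 − (15/11)·R1: [0, -258/11, -96/11]
R3 ← R3 + (43/47)·R2: [0, 0, 12/47]
Echelon form has 3 nonzero rows, so rank(P) = 3.
The column space has dimension equal to the rank: 3.

3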